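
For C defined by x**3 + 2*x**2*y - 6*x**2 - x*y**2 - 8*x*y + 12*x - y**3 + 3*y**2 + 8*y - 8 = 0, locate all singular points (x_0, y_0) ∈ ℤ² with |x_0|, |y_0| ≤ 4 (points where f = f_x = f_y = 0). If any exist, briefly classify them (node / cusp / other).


Singular points: {(2, 0)}; classification: cusp.

Compute partial derivatives:
  f_x = 3*x**2 + 4*x*y - 12*x - y**2 - 8*y + 12.
  f_y = 2*x**2 - 2*x*y - 8*x - 3*y**2 + 6*y + 8.
Scan x_0 ∈ {−4, ..., 4}. For each x_0, f_y(x_0, y) is a polynomial in y; find its integer roots y ∈ {−4, ..., 4}, then test f_x and f at those candidates.
  x = -4: f_y(-4, y) = -3*y**2 + 14*y + 72; no integer root y with |y| ≤ 4.
  x = -3: f_y(-3, y) = -3*y**2 + 12*y + 50; no integer root y with |y| ≤ 4.
  x = -2: f_y(-2, y) = -3*y**2 + 10*y + 32; vanishes at y ∈ {-2}. (-2, -2): f_x = 76 ≠ 0.
  x = -1: f_y(-1, y) = -3*y**2 + 8*y + 18; no integer root y with |y| ≤ 4.
  x = 0: f_y(0, y) = -3*y**2 + 6*y + 8; no integer root y with |y| ≤ 4.
  x = 1: f_y(1, y) = -3*y**2 + 4*y + 2; no integer root y with |y| ≤ 4.
  x = 2: f_y(2, y) = -3*y**2 + 2*y; vanishes at y ∈ {0}. (2, 0): f_x = 0, f = 0 — SINGULAR.
  x = 3: f_y(3, y) = 2 - 3*y**2; no integer root y with |y| ≤ 4.
  x = 4: f_y(4, y) = -3*y**2 - 2*y + 8; vanishes at y ∈ {-2}. (4, -2): f_x = -8 ≠ 0.
Only singular point on the grid: (2, 0).
Classify: substitute x = 2 + u, y = 0 + v and expand: f = u**3 + 2*u**2*v - u*v**2 - v**3 + v**2.
No constant or linear terms (consistent with a singular point). Quadratic part: v**2. Cubic part: u**3 + 2*u**2*v - u*v**2 - v**3.
The quadratic part v**2 is a perfect square, so there is a single (double) tangent line v = 0, i.e. y = 0. Restricting the cubic part to that line (v = 0) leaves u**3 ≠ 0, so f is not divisible by v and the branch is v² ≈ -u**3 to lowest order — this is a cusp.
Classification: cusp.


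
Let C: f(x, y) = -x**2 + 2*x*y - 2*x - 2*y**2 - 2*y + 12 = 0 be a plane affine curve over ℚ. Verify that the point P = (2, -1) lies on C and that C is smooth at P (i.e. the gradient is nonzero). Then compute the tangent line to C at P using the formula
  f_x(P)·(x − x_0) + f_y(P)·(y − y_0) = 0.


Tangent line at P: -8*x + 6*y + 22 = 0.

Step 1: f(2, -1) = 0, so P lies on C.
Step 2: partial derivatives
  f_x(x, y) = -2*x + 2*y - 2, f_y(x, y) = 2*x - 4*y - 2.
  f_x(P) = -8, f_y(P) = 6 (gradient nonzero, so P is smooth).
Step 3: tangent line at P: -8·(x − 2) + 6·(y − -1) = 0.
Expanding: -8*x + 6*y + 22 = 0.


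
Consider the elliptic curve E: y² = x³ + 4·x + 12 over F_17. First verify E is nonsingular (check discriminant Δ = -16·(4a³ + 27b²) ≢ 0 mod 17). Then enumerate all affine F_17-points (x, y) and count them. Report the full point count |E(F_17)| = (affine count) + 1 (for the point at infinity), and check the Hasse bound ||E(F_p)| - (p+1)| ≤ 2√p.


Affine points = {(1, 0), (3, 0), (5, 2), (5, 15), (7, 3), (7, 14), (10, 7), (10, 10), (13, 0), (15, 8), (15, 9)}; affine count = 11; |E(F_17)| = 12.

Discriminant check: Δ ∝ 4a³ + 27b² = 4·4³ + 27·12² = 4·64 + 27·144 ≡ 13 (mod 17). Nonzero ⇒ E is nonsingular.
For each x ∈ F_17, compute rhs = x³ + 4·x + 12 mod 17, then count y ∈ F_17 with y² ≡ rhs.
  x = 0: rhs = 12, matching y values: none (0 points).
  x = 1: rhs = 0, matching y values: 0 (1 points).
  x = 2: rhs = 11, matching y values: none (0 points).
  x = 3: rhs = 0, matching y values: 0 (1 points).
  x = 4: rhs = 7, matching y values: none (0 points).
  x = 5: rhs = 4, matching y values: 2, 15 (2 points).
  x = 6: rhs = 14, matching y values: none (0 points).
  x = 7: rhs = 9, matching y values: 3, 14 (2 points).
  x = 8: rhs = 12, matching y values: none (0 points).
  x = 9: rhs = 12, matching y values: none (0 points).
  x = 10: rhs = 15, matching y values: 7, 10 (2 points).
  x = 11: rhs = 10, matching y values: none (0 points).
  x = 12: rhs = 3, matching y values: none (0 points).
  x = 13: rhs = 0, matching y values: 0 (1 points).
  x = 14: rhs = 7, matching y values: none (0 points).
  x = 15: rhs = 13, matching y values: 8, 9 (2 points).
  x = 16: rhs = 7, matching y values: none (0 points).
Total affine count: 11.
Full point count |E(F_17)| = 11 + 1 = 12.
Hasse bound: |12 − (17+1)| = |-6| = 6 ≤ 2√17 ≈ 8.2462 ✓.


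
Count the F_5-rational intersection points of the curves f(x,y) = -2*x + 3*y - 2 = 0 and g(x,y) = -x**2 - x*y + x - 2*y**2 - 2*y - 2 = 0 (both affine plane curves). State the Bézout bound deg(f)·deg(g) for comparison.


Common zeros: {(2, 2), (3, 1)}; count = 2; Bézout bound = 2.

deg(f) = 1, deg(g) = 2, so Bézout bound = 2.
Scan x ∈ F_5. For each x, list the y ∈ F_5 with f(x, y) ≡ 0 and those with g(x, y) ≡ 0 (mod 5); the common zeros in that column are the intersection.
  x = 0: f ≡ 0 at y ∈ {4}; g ≡ 0 at y ∈ ∅; common: ∅.
  x = 1: f ≡ 0 at y ∈ {3}; g ≡ 0 at y ∈ ∅; common: ∅.
  x = 2: f ≡ 0 at y ∈ {2}; g ≡ 0 at y ∈ {1, 2}; common: {2}.
  x = 3: f ≡ 0 at y ∈ {1}; g ≡ 0 at y ∈ {1, 4}; common: {1}.
  x = 4: f ≡ 0 at y ∈ {0}; g ≡ 0 at y ∈ {3, 4}; common: ∅.
Collecting: common zeros = {(2, 2), (3, 1)}, so the count is 2.
Comparison with the Bézout bound: 2 ≤ 2 = deg(f)·deg(g), as expected for curves with no common component (the bound is attained).


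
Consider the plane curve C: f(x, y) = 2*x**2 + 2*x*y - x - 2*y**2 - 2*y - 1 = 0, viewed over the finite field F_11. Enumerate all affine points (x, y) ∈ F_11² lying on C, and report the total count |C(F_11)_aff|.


Affine F_11-points: {(1, 0), (2, 6), (5, 0), (5, 4), (6, 2), (6, 3), (8, 3), (8, 4), (9, 2), (9, 6)}; count = 10.

For each of the 121 pairs (x, y) ∈ F_11², evaluate f(x, y) mod 11. Record the zeros.
  x = 0: [0↦10, 1↦6, 2↦9, 3↦8, 4↦3, 5↦5, 6↦3, 7↦8, 8↦9, 9↦6, 10↦10]  zeros at y ∈ ∅
  x = 1: [0↦0, 1↦9, 2↦3, 3↦4, 4↦1, 5↦5, 6↦5, 7↦1, 8↦4, 9↦3, 10↦9]  zeros at y ∈ {0}
  x = 2: [0↦5, 1↦5, 2↦1, 3↦4, 4↦3, 5↦9, 6↦0, 7↦9, 8↦3, 9↦4, 10↦1]  zeros at y ∈ {6}
  x = 3: [0↦3, 1↦5, 2↦3, 3↦8, 4↦9, 5↦6, 6↦10, 7↦10, 8↦6, 9↦9, 10↦8]  zeros at y ∈ ∅
  x = 4: [0↦5, 1↦9, 2↦9, 3↦5, 4↦8, 5↦7, 6↦2, 7↦4, 8↦2, 9↦7, 10↦8]  zeros at y ∈ ∅
  x = 5: [0↦0, 1↦6, 2↦8, 3↦6, 4↦0, 5↦1, 6↦9, 7↦2, 8↦2, 9↦9, 10↦1]  zeros at y ∈ {0, 4}
  x = 6: [0↦10, 1↦7, 2↦0, 3↦0, 4↦7, 5↦10, 6↦9, 7↦4, 8↦6, 9↦4, 10↦9]  zeros at y ∈ {2, 3}
  x = 7: [0↦2, 1↦1, 2↦7, 3↦9, 4↦7, 5↦1, 6↦2, 7↦10, 8↦3, 9↦3, 10↦10]  zeros at y ∈ ∅
  x = 8: [0↦9, 1↦10, 2↦7, 3↦0, 4↦0, 5↦7, 6↦10, 7↦9, 8↦4, 9↦6, 10↦4]  zeros at y ∈ {3, 4}
  x = 9: [0↦9, 1↦1, 2↦0, 3↦6, 4↦8, 5↦6, 6↦0, 7↦1, 8↦9, 9↦2, 10↦2]  zeros at y ∈ {2, 6}
  x = 10: [0↦2, 1↦7, 2↦8, 3↦5, 4↦9, 5↦9, 6↦5, 7↦8, 8↦7, 9↦2, 10↦4]  zeros at y ∈ ∅
Collecting zeros: affine points = {(1, 0), (2, 6), (5, 0), (5, 4), (6, 2), (6, 3), (8, 3), (8, 4), (9, 2), (9, 6)}.
Total count |C(F_11)_aff| = 10.


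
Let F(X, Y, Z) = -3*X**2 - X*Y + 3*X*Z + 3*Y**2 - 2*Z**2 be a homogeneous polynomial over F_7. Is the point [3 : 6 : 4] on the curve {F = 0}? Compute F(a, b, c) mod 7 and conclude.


F(3,6,4) ≡ 4 (mod 7); P is NOT on the curve.

Evaluate F(3, 6, 4) term-by-term (mod 7).
  -3*X**2 ↦ -3·9·1·1 = -27
  -X*Y ↦ -1·3·6·1 = -18
  3*X*Z ↦ 3·3·1·4 = 36
  3*Y**2 ↦ 3·1·36·1 = 108
  -2*Z**2 ↦ -2·1·1·16 = -32
Sum: F(3, 6, 4) = (-27) + (-18) + (36) + (108) + (-32) = 67.
Reducing mod 7: 67 ≡ 4 (mod 7).
Since F(a, b, c) ≡ 4 ≠ 0 (mod 7), P does NOT lie on the curve.


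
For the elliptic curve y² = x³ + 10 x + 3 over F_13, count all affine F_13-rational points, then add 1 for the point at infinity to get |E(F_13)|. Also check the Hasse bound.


Affine points = {(0, 4), (0, 9), (1, 1), (1, 12), (4, 4), (4, 9), (5, 3), (5, 10), (7, 0), (8, 6), (8, 7), (9, 4), (9, 9), (11, 1), (11, 12)}; affine count = 15; |E(F_13)| = 16.

Discriminant check: Δ ∝ 4a³ + 27b² = 4·10³ + 27·3² = 4·1000 + 27·9 ≡ 5 (mod 13). Nonzero ⇒ E is nonsingular.
For each x ∈ F_13, compute rhs = x³ + 10·x + 3 mod 13, then count y ∈ F_13 with y² ≡ rhs.
  x = 0: rhs = 3, matching y values: 4, 9 (2 points).
  x = 1: rhs = 1, matching y values: 1, 12 (2 points).
  x = 2: rhs = 5, matching y values: none (0 points).
  x = 3: rhs = 8, matching y values: none (0 points).
  x = 4: rhs = 3, matching y values: 4, 9 (2 points).
  x = 5: rhs = 9, matching y values: 3, 10 (2 points).
  x = 6: rhs = 6, matching y values: none (0 points).
  x = 7: rhs = 0, matching y values: 0 (1 points).
  x = 8: rhs = 10, matching y values: 6, 7 (2 points).
  x = 9: rhs = 3, matching y values: 4, 9 (2 points).
  x = 10: rhs = 11, matching y values: none (0 points).
  x = 11: rhs = 1, matching y values: 1, 12 (2 points).
  x = 12: rhs = 5, matching y values: none (0 points).
Total affine count: 15.
Full point count |E(F_13)| = 15 + 1 = 16.
Hasse bound: |16 − (13+1)| = |2| = 2 ≤ 2√13 ≈ 7.2111 ✓.


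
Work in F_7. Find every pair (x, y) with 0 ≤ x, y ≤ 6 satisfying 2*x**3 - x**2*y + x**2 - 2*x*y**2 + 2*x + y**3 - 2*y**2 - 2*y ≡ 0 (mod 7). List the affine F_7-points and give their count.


Affine F_7-points: {(0, 0), (1, 4), (2, 3), (4, 2), (4, 3), (4, 5), (5, 4), (6, 4)}; count = 8.

For each of the 49 pairs (x, y) ∈ F_7², evaluate f(x, y) mod 7. Record the zeros.
  x = 0: [0↦0, 1↦4, 2↦3, 3↦3, 4↦3, 5↦2, 6↦6]  zeros at y ∈ {0}
  x = 1: [0↦5, 1↦6, 2↦5, 3↦1, 4↦0, 5↦1, 6↦3]  zeros at y ∈ {4}
  x = 2: [0↦3, 1↦6, 2↦3, 3↦0, 4↦3, 5↦4, 6↦2]  zeros at y ∈ {3}
  x = 3: [0↦6, 1↦2, 2↦2, 3↦5, 4↦3, 5↦2, 6↦1]  zeros at y ∈ ∅
  x = 4: [0↦5, 1↦6, 2↦0, 3↦0, 4↦5, 5↦0, 6↦5]  zeros at y ∈ {2, 3, 5}
  x = 5: [0↦5, 1↦2, 2↦2, 3↦4, 4↦0, 5↦3, 6↦5]  zeros at y ∈ {4}
  x = 6: [0↦4, 1↦2, 2↦6, 3↦1, 4↦0, 5↦2, 6↦6]  zeros at y ∈ {4}
Collecting zeros: affine points = {(0, 0), (1, 4), (2, 3), (4, 2), (4, 3), (4, 5), (5, 4), (6, 4)}.
Total count |C(F_7)_aff| = 8.


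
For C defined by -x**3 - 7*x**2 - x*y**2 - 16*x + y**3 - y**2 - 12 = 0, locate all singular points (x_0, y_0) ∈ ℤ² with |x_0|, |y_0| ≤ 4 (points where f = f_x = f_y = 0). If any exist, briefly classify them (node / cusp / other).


Singular points: {(-2, 0)}; classification: node.

Compute partial derivatives:
  f_x = -3*x**2 - 14*x - y**2 - 16.
  f_y = -2*x*y + 3*y**2 - 2*y.
Scan x_0 ∈ {−4, ..., 4}. For each x_0, f_y(x_0, y) is a polynomial in y; find its integer roots y ∈ {−4, ..., 4}, then test f_x and f at those candidates.
  x = -4: f_y(-4, y) = 3*y**2 + 6*y; vanishes at y ∈ {-2, 0}. (-4, -2): f_x = -12 ≠ 0; (-4, 0): f_x = -8 ≠ 0.
  x = -3: f_y(-3, y) = 3*y**2 + 4*y; vanishes at y ∈ {0}. (-3, 0): f_x = -1 ≠ 0.
  x = -2: f_y(-2, y) = 3*y**2 + 2*y; vanishes at y ∈ {0}. (-2, 0): f_x = 0, f = 0 — SINGULAR.
  x = -1: f_y(-1, y) = 3*y**2; vanishes at y ∈ {0}. (-1, 0): f_x = -5 ≠ 0.
  x = 0: f_y(0, y) = 3*y**2 - 2*y; vanishes at y ∈ {0}. (0, 0): f_x = -16 ≠ 0.
  x = 1: f_y(1, y) = 3*y**2 - 4*y; vanishes at y ∈ {0}. (1, 0): f_x = -33 ≠ 0.
  x = 2: f_y(2, y) = 3*y**2 - 6*y; vanishes at y ∈ {0, 2}. (2, 0): f_x = -56 ≠ 0; (2, 2): f_x = -60 ≠ 0.
  x = 3: f_y(3, y) = 3*y**2 - 8*y; vanishes at y ∈ {0}. (3, 0): f_x = -85 ≠ 0.
  x = 4: f_y(4, y) = 3*y**2 - 10*y; vanishes at y ∈ {0}. (4, 0): f_x = -120 ≠ 0.
Only singular point on the grid: (-2, 0).
Classify: substitute x = -2 + u, y = 0 + v and expand: f = -u**3 - u**2 - u*v**2 + v**3 + v**2.
No constant or linear terms (consistent with a singular point). Quadratic part: -u**2 + v**2. Cubic part: -u**3 - u*v**2 + v**3.
The quadratic part v**2 - u**2 = (v − u)(v + u) splits into two distinct linear factors, so there are two distinct tangent lines y − 0 = ±(x − -2) — this is a node (ordinary double point).
Classification: node.


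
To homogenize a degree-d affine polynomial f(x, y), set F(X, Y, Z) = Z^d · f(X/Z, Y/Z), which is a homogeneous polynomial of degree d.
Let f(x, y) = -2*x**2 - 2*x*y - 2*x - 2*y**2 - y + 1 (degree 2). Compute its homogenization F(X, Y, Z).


F(X, Y, Z) = -2*X**2 - 2*X*Y - 2*X*Z - 2*Y**2 - Y*Z + Z**2

deg(f) = 2.
Substitute x = X/Z, y = Y/Z into f, then multiply by Z^2.
  monomial -2·x^2·y^0 ↦ -2·X^2·Y^0·Z^0.
  monomial -2·x^1·y^1 ↦ -2·X^1·Y^1·Z^0.
  monomial -2·x^1·y^0 ↦ -2·X^1·Y^0·Z^1.
  monomial -2·x^0·y^2 ↦ -2·X^0·Y^2·Z^0.
  monomial -1·x^0·y^1 ↦ -1·X^0·Y^1·Z^1.
  monomial 1·x^0·y^0 ↦ 1·X^0·Y^0·Z^2.
Collecting: F(X, Y, Z) = -2*X**2 - 2*X*Y - 2*X*Z - 2*Y**2 - Y*Z + Z**2.


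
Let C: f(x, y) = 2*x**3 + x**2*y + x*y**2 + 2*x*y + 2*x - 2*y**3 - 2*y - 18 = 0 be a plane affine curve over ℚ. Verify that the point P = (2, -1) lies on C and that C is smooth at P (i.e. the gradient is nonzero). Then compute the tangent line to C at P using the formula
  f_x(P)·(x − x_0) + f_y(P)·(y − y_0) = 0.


Tangent line at P: 21*x - 4*y - 46 = 0.

Step 1: f(2, -1) = 0, so P lies on C.
Step 2: partial derivatives
  f_x(x, y) = 6*x**2 + 2*x*y + y**2 + 2*y + 2, f_y(x, y) = x**2 + 2*x*y + 2*x - 6*y**2 - 2.
  f_x(P) = 21, f_y(P) = -4 (gradient nonzero, so P is smooth).
Step 3: tangent line at P: 21·(x − 2) + -4·(y − -1) = 0.
Expanding: 21*x - 4*y - 46 = 0.


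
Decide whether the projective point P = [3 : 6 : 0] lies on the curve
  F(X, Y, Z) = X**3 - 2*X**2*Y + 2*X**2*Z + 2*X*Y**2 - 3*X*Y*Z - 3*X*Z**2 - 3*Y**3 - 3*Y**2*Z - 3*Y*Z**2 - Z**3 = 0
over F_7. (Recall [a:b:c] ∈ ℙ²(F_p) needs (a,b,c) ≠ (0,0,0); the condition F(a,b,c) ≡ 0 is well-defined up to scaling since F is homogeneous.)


F(3,6,0) ≡ 5 (mod 7); P is NOT on the curve.

Evaluate F(3, 6, 0) term-by-term (mod 7).
  X**3 ↦ 1·27·1·1 = 27
  -2*X**2*Y ↦ -2·9·6·1 = -108
  2*X**2*Z ↦ 2·9·1·0 = 0
  2*X*Y**2 ↦ 2·3·36·1 = 216
  -3*X*Y*Z ↦ -3·3·6·0 = 0
  -3*X*Z**2 ↦ -3·3·1·0 = 0
  -3*Y**3 ↦ -3·1·216·1 = -648
  -3*Y**2*Z ↦ -3·1·36·0 = 0
  -3*Y*Z**2 ↦ -3·1·6·0 = 0
  -Z**3 ↦ -1·1·1·0 = 0
Sum: F(3, 6, 0) = (27) + (-108) + (0) + (216) + (0) + (0) + (-648) + (0) + (0) + (0) = -513.
Reducing mod 7: -513 ≡ 5 (mod 7).
Since F(a, b, c) ≡ 5 ≠ 0 (mod 7), P does NOT lie on the curve.


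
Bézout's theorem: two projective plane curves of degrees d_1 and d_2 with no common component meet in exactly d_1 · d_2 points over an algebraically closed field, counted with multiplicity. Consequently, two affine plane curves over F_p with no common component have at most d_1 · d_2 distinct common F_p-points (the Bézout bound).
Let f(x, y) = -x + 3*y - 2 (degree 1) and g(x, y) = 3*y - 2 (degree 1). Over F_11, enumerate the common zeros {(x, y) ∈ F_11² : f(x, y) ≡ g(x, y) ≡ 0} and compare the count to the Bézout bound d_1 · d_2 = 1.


Common zeros: {(0, 8)}; count = 1; Bézout bound = 1.

deg(f) = 1, deg(g) = 1, so Bézout bound = 1.
Scan x ∈ F_11. For each x, list the y ∈ F_11 with f(x, y) ≡ 0 and those with g(x, y) ≡ 0 (mod 11); the common zeros in that column are the intersection.
  x = 0: f ≡ 0 at y ∈ {8}; g ≡ 0 at y ∈ {8}; common: {8}.
  x = 1: f ≡ 0 at y ∈ {1}; g ≡ 0 at y ∈ {8}; common: ∅.
  x = 2: f ≡ 0 at y ∈ {5}; g ≡ 0 at y ∈ {8}; common: ∅.
  x = 3: f ≡ 0 at y ∈ {9}; g ≡ 0 at y ∈ {8}; common: ∅.
  x = 4: f ≡ 0 at y ∈ {2}; g ≡ 0 at y ∈ {8}; common: ∅.
  x = 5: f ≡ 0 at y ∈ {6}; g ≡ 0 at y ∈ {8}; common: ∅.
  x = 6: f ≡ 0 at y ∈ {10}; g ≡ 0 at y ∈ {8}; common: ∅.
  x = 7: f ≡ 0 at y ∈ {3}; g ≡ 0 at y ∈ {8}; common: ∅.
  x = 8: f ≡ 0 at y ∈ {7}; g ≡ 0 at y ∈ {8}; common: ∅.
  x = 9: f ≡ 0 at y ∈ {0}; g ≡ 0 at y ∈ {8}; common: ∅.
  x = 10: f ≡ 0 at y ∈ {4}; g ≡ 0 at y ∈ {8}; common: ∅.
Collecting: common zeros = {(0, 8)}, so the count is 1.
Comparison with the Bézout bound: 1 ≤ 1 = deg(f)·deg(g), as expected for curves with no common component (the bound is attained).


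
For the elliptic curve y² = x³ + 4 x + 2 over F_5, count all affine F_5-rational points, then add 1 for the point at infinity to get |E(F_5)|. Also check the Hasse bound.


Affine points = {(3, 1), (3, 4)}; affine count = 2; |E(F_5)| = 3.

Discriminant check: Δ ∝ 4a³ + 27b² = 4·4³ + 27·2² = 4·64 + 27·4 ≡ 4 (mod 5). Nonzero ⇒ E is nonsingular.
For each x ∈ F_5, compute rhs = x³ + 4·x + 2 mod 5, then count y ∈ F_5 with y² ≡ rhs.
  x = 0: rhs = 2, matching y values: none (0 points).
  x = 1: rhs = 2, matching y values: none (0 points).
  x = 2: rhs = 3, matching y values: none (0 points).
  x = 3: rhs = 1, matching y values: 1, 4 (2 points).
  x = 4: rhs = 2, matching y values: none (0 points).
Total affine count: 2.
Full point count |E(F_5)| = 2 + 1 = 3.
Hasse bound: |3 − (5+1)| = |-3| = 3 ≤ 2√5 ≈ 4.4721 ✓.


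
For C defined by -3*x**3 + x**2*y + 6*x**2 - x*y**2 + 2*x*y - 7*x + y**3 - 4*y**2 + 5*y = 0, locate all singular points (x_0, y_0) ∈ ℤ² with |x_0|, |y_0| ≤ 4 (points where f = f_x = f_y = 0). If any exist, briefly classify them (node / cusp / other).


Singular points: {(1, 2)}; classification: node.

Compute partial derivatives:
  f_x = -9*x**2 + 2*x*y + 12*x - y**2 + 2*y - 7.
  f_y = x**2 - 2*x*y + 2*x + 3*y**2 - 8*y + 5.
Scan x_0 ∈ {−4, ..., 4}. For each x_0, f_y(x_0, y) is a polynomial in y; find its integer roots y ∈ {−4, ..., 4}, then test f_x and f at those candidates.
  x = -4: f_y(-4, y) = 3*y**2 + 13; no integer root y with |y| ≤ 4.
  x = -3: f_y(-3, y) = 3*y**2 - 2*y + 8; no integer root y with |y| ≤ 4.
  x = -2: f_y(-2, y) = 3*y**2 - 4*y + 5; no integer root y with |y| ≤ 4.
  x = -1: f_y(-1, y) = 3*y**2 - 6*y + 4; no integer root y with |y| ≤ 4.
  x = 0: f_y(0, y) = 3*y**2 - 8*y + 5; vanishes at y ∈ {1}. (0, 1): f_x = -6 ≠ 0.
  x = 1: f_y(1, y) = 3*y**2 - 10*y + 8; vanishes at y ∈ {2}. (1, 2): f_x = 0, f = 0 — SINGULAR.
  x = 2: f_y(2, y) = 3*y**2 - 12*y + 13; no integer root y with |y| ≤ 4.
  x = 3: f_y(3, y) = 3*y**2 - 14*y + 20; no integer root y with |y| ≤ 4.
  x = 4: f_y(4, y) = 3*y**2 - 16*y + 29; no integer root y with |y| ≤ 4.
Only singular point on the grid: (1, 2).
Classify: substitute x = 1 + u, y = 2 + v and expand: f = -3*u**3 + u**2*v - u**2 - u*v**2 + v**3 + v**2.
No constant or linear terms (consistent with a singular point). Quadratic part: -u**2 + v**2. Cubic part: -3*u**3 + u**2*v - u*v**2 + v**3.
The quadratic part v**2 - u**2 = (v − u)(v + u) splits into two distinct linear factors, so there are two distinct tangent lines y − 2 = ±(x − 1) — this is a node (ordinary double point).
Classification: node.


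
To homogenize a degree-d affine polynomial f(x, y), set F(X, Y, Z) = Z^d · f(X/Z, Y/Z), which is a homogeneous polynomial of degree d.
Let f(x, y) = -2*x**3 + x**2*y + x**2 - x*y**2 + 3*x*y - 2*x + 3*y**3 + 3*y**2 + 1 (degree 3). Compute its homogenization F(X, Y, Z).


F(X, Y, Z) = -2*X**3 + X**2*Y + X**2*Z - X*Y**2 + 3*X*Y*Z - 2*X*Z**2 + 3*Y**3 + 3*Y**2*Z + Z**3

deg(f) = 3.
Substitute x = X/Z, y = Y/Z into f, then multiply by Z^3.
  monomial -2·x^3·y^0 ↦ -2·X^3·Y^0·Z^0.
  monomial 1·x^2·y^1 ↦ 1·X^2·Y^1·Z^0.
  monomial 1·x^2·y^0 ↦ 1·X^2·Y^0·Z^1.
  monomial -1·x^1·y^2 ↦ -1·X^1·Y^2·Z^0.
  monomial 3·x^1·y^1 ↦ 3·X^1·Y^1·Z^1.
  monomial -2·x^1·y^0 ↦ -2·X^1·Y^0·Z^2.
  monomial 3·x^0·y^3 ↦ 3·X^0·Y^3·Z^0.
  monomial 3·x^0·y^2 ↦ 3·X^0·Y^2·Z^1.
  monomial 1·x^0·y^0 ↦ 1·X^0·Y^0·Z^3.
Collecting: F(X, Y, Z) = -2*X**3 + X**2*Y + X**2*Z - X*Y**2 + 3*X*Y*Z - 2*X*Z**2 + 3*Y**3 + 3*Y**2*Z + Z**3.


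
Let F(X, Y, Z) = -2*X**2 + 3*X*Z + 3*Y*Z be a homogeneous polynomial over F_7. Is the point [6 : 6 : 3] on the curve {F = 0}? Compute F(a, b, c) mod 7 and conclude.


F(6,6,3) ≡ 1 (mod 7); P is NOT on the curve.

Evaluate F(6, 6, 3) term-by-term (mod 7).
  -2*X**2 ↦ -2·36·1·1 = -72
  3*X*Z ↦ 3·6·1·3 = 54
  3*Y*Z ↦ 3·1·6·3 = 54
Sum: F(6, 6, 3) = (-72) + (54) + (54) = 36.
Reducing mod 7: 36 ≡ 1 (mod 7).
Since F(a, b, c) ≡ 1 ≠ 0 (mod 7), P does NOT lie on the curve.


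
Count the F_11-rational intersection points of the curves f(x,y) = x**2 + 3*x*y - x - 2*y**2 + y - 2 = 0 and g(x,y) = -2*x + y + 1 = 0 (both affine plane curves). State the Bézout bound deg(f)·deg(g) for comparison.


Common zeros: {(1, 1), (5, 9)}; count = 2; Bézout bound = 2.

deg(f) = 2, deg(g) = 1, so Bézout bound = 2.
Scan x ∈ F_11. For each x, list the y ∈ F_11 with f(x, y) ≡ 0 and those with g(x, y) ≡ 0 (mod 11); the common zeros in that column are the intersection.
  x = 0: f ≡ 0 at y ∈ ∅; g ≡ 0 at y ∈ {10}; common: ∅.
  x = 1: f ≡ 0 at y ∈ {1}; g ≡ 0 at y ∈ {1}; common: {1}.
  x = 2: f ≡ 0 at y ∈ {0, 9}; g ≡ 0 at y ∈ {3}; common: ∅.
  x = 3: f ≡ 0 at y ∈ {8}; g ≡ 0 at y ∈ {5}; common: ∅.
  x = 4: f ≡ 0 at y ∈ ∅; g ≡ 0 at y ∈ {7}; common: ∅.
  x = 5: f ≡ 0 at y ∈ {9, 10}; g ≡ 0 at y ∈ {9}; common: {9}.
  x = 6: f ≡ 0 at y ∈ ∅; g ≡ 0 at y ∈ {0}; common: ∅.
  x = 7: f ≡ 0 at y ∈ {3, 8}; g ≡ 0 at y ∈ {2}; common: ∅.
  x = 8: f ≡ 0 at y ∈ {1, 6}; g ≡ 0 at y ∈ {4}; common: ∅.
  x = 9: f ≡ 0 at y ∈ ∅; g ≡ 0 at y ∈ {6}; common: ∅.
  x = 10: f ≡ 0 at y ∈ {0, 10}; g ≡ 0 at y ∈ {8}; common: ∅.
Collecting: common zeros = {(1, 1), (5, 9)}, so the count is 2.
Comparison with the Bézout bound: 2 ≤ 2 = deg(f)·deg(g), as expected for curves with no common component (the bound is attained).


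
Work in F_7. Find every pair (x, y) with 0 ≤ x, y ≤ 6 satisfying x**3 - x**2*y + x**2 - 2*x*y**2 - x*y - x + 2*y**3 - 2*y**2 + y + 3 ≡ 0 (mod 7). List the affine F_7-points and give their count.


Affine F_7-points: {(0, 3), (4, 3), (5, 3), (6, 1), (6, 5)}; count = 5.

For each of the 49 pairs (x, y) ∈ F_7², evaluate f(x, y) mod 7. Record the zeros.
  x = 0: [0↦3, 1↦4, 2↦6, 3↦0, 4↦5, 5↦5, 6↦5]  zeros at y ∈ {3}
  x = 1: [0↦4, 1↦1, 2↦2, 3↦5, 4↦1, 5↦2, 6↦6]  zeros at y ∈ ∅
  x = 2: [0↦6, 1↦4, 2↦2, 3↦5, 4↦4, 5↦4, 6↦3]  zeros at y ∈ ∅
  x = 3: [0↦1, 1↦5, 2↦5, 3↦6, 4↦6, 5↦3, 6↦2]  zeros at y ∈ ∅
  x = 4: [0↦2, 1↦3, 2↦3, 3↦0, 4↦6, 5↦5, 6↦2]  zeros at y ∈ {3}
  x = 5: [0↦1, 1↦4, 2↦2, 3↦0, 4↦3, 5↦2, 6↦2]  zeros at y ∈ {3}
  x = 6: [0↦4, 1↦0, 2↦1, 3↦5, 4↦3, 5↦0, 6↦1]  zeros at y ∈ {1, 5}
Collecting zeros: affine points = {(0, 3), (4, 3), (5, 3), (6, 1), (6, 5)}.
Total count |C(F_7)_aff| = 5.


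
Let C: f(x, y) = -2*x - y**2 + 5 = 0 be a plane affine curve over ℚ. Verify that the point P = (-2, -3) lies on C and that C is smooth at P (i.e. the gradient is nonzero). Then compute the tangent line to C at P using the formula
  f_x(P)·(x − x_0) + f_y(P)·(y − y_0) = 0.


Tangent line at P: -2*x + 6*y + 14 = 0.

Step 1: f(-2, -3) = 0, so P lies on C.
Step 2: partial derivatives
  f_x(x, y) = -2, f_y(x, y) = -2*y.
  f_x(P) = -2, f_y(P) = 6 (gradient nonzero, so P is smooth).
Step 3: tangent line at P: -2·(x − -2) + 6·(y − -3) = 0.
Expanding: -2*x + 6*y + 14 = 0.


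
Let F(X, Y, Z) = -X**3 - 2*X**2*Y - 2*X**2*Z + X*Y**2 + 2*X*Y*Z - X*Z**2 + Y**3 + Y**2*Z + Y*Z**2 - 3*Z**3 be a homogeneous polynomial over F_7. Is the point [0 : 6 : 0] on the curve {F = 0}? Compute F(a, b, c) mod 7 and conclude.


F(0,6,0) ≡ 6 (mod 7); P is NOT on the curve.

Evaluate F(0, 6, 0) term-by-term (mod 7).
  -X**3 ↦ -1·0·1·1 = 0
  -2*X**2*Y ↦ -2·0·6·1 = 0
  -2*X**2*Z ↦ -2·0·1·0 = 0
  X*Y**2 ↦ 1·0·36·1 = 0
  2*X*Y*Z ↦ 2·0·6·0 = 0
  -X*Z**2 ↦ -1·0·1·0 = 0
  Y**3 ↦ 1·1·216·1 = 216
  Y**2*Z ↦ 1·1·36·0 = 0
  Y*Z**2 ↦ 1·1·6·0 = 0
  -3*Z**3 ↦ -3·1·1·0 = 0
Sum: F(0, 6, 0) = (0) + (0) + (0) + (0) + (0) + (0) + (216) + (0) + (0) + (0) = 216.
Reducing mod 7: 216 ≡ 6 (mod 7).
Since F(a, b, c) ≡ 6 ≠ 0 (mod 7), P does NOT lie on the curve.


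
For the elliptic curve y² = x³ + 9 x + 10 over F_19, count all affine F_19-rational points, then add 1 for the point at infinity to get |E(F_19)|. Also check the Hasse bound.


Affine points = {(1, 1), (1, 18), (2, 6), (2, 13), (3, 8), (3, 11), (5, 3), (5, 16), (7, 6), (7, 13), (8, 9), (8, 10), (10, 6), (10, 13), (13, 5), (13, 14), (14, 7), (14, 12), (15, 9), (15, 10), (18, 0)}; affine count = 21; |E(F_19)| = 22.

Discriminant check: Δ ∝ 4a³ + 27b² = 4·9³ + 27·10² = 4·729 + 27·100 ≡ 11 (mod 19). Nonzero ⇒ E is nonsingular.
For each x ∈ F_19, compute rhs = x³ + 9·x + 10 mod 19, then count y ∈ F_19 with y² ≡ rhs.
  x = 0: rhs = 10, matching y values: none (0 points).
  x = 1: rhs = 1, matching y values: 1, 18 (2 points).
  x = 2: rhs = 17, matching y values: 6, 13 (2 points).
  x = 3: rhs = 7, matching y values: 8, 11 (2 points).
  x = 4: rhs = 15, matching y values: none (0 points).
  x = 5: rhs = 9, matching y values: 3, 16 (2 points).
  x = 6: rhs = 14, matching y values: none (0 points).
  x = 7: rhs = 17, matching y values: 6, 13 (2 points).
  x = 8: rhs = 5, matching y values: 9, 10 (2 points).
  x = 9: rhs = 3, matching y values: none (0 points).
  x = 10: rhs = 17, matching y values: 6, 13 (2 points).
  x = 11: rhs = 15, matching y values: none (0 points).
  x = 12: rhs = 3, matching y values: none (0 points).
  x = 13: rhs = 6, matching y values: 5, 14 (2 points).
  x = 14: rhs = 11, matching y values: 7, 12 (2 points).
  x = 15: rhs = 5, matching y values: 9, 10 (2 points).
  x = 16: rhs = 13, matching y values: none (0 points).
  x = 17: rhs = 3, matching y values: none (0 points).
  x = 18: rhs = 0, matching y values: 0 (1 points).
Total affine count: 21.
Full point count |E(F_19)| = 21 + 1 = 22.
Hasse bound: |22 − (19+1)| = |2| = 2 ≤ 2√19 ≈ 8.7178 ✓.


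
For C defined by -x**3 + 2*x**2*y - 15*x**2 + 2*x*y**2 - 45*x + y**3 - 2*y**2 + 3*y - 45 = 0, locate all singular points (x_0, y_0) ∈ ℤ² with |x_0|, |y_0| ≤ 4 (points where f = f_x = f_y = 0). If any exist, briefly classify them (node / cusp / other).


Singular points: {(-3, 3)}; classification: cusp.

Compute partial derivatives:
  f_x = -3*x**2 + 4*x*y - 30*x + 2*y**2 - 45.
  f_y = 2*x**2 + 4*x*y + 3*y**2 - 4*y + 3.
Scan x_0 ∈ {−4, ..., 4}. For each x_0, f_y(x_0, y) is a polynomial in y; find its integer roots y ∈ {−4, ..., 4}, then test f_x and f at those candidates.
  x = -4: f_y(-4, y) = 3*y**2 - 20*y + 35; no integer root y with |y| ≤ 4.
  x = -3: f_y(-3, y) = 3*y**2 - 16*y + 21; vanishes at y ∈ {3}. (-3, 3): f_x = 0, f = 0 — SINGULAR.
  x = -2: f_y(-2, y) = 3*y**2 - 12*y + 11; no integer root y with |y| ≤ 4.
  x = -1: f_y(-1, y) = 3*y**2 - 8*y + 5; vanishes at y ∈ {1}. (-1, 1): f_x = -20 ≠ 0.
  x = 0: f_y(0, y) = 3*y**2 - 4*y + 3; no integer root y with |y| ≤ 4.
  x = 1: f_y(1, y) = 3*y**2 + 5; no integer root y with |y| ≤ 4.
  x = 2: f_y(2, y) = 3*y**2 + 4*y + 11; no integer root y with |y| ≤ 4.
  x = 3: f_y(3, y) = 3*y**2 + 8*y + 21; no integer root y with |y| ≤ 4.
  x = 4: f_y(4, y) = 3*y**2 + 12*y + 35; no integer root y with |y| ≤ 4.
Only singular point on the grid: (-3, 3).
Classify: substitute x = -3 + u, y = 3 + v and expand: f = -u**3 + 2*u**2*v + 2*u*v**2 + v**3 + v**2.
No constant or linear terms (consistent with a singular point). Quadratic part: v**2. Cubic part: -u**3 + 2*u**2*v + 2*u*v**2 + v**3.
The quadratic part v**2 is a perfect square, so there is a single (double) tangent line v = 0, i.e. y = 3. Restricting the cubic part to that line (v = 0) leaves -u**3 ≠ 0, so f is not divisible by v and the branch is v² ≈ u**3 to lowest order — this is a cusp.
Classification: cusp.


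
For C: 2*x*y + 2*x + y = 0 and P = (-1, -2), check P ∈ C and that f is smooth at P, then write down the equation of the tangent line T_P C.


Tangent line at P: -2*x - y - 4 = 0.

Step 1: f(-1, -2) = 0, so P lies on C.
Step 2: partial derivatives
  f_x(x, y) = 2*y + 2, f_y(x, y) = 2*x + 1.
  f_x(P) = -2, f_y(P) = -1 (gradient nonzero, so P is smooth).
Step 3: tangent line at P: -2·(x − -1) + -1·(y − -2) = 0.
Expanding: -2*x - y - 4 = 0.


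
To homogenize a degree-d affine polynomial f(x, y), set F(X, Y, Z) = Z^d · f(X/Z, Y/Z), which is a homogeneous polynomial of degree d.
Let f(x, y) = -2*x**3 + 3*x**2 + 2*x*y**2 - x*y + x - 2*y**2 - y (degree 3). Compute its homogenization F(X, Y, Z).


F(X, Y, Z) = -2*X**3 + 3*X**2*Z + 2*X*Y**2 - X*Y*Z + X*Z**2 - 2*Y**2*Z - Y*Z**2

deg(f) = 3.
Substitute x = X/Z, y = Y/Z into f, then multiply by Z^3.
  monomial -2·x^3·y^0 ↦ -2·X^3·Y^0·Z^0.
  monomial 3·x^2·y^0 ↦ 3·X^2·Y^0·Z^1.
  monomial 2·x^1·y^2 ↦ 2·X^1·Y^2·Z^0.
  monomial -1·x^1·y^1 ↦ -1·X^1·Y^1·Z^1.
  monomial 1·x^1·y^0 ↦ 1·X^1·Y^0·Z^2.
  monomial -2·x^0·y^2 ↦ -2·X^0·Y^2·Z^1.
  monomial -1·x^0·y^1 ↦ -1·X^0·Y^1·Z^2.
Collecting: F(X, Y, Z) = -2*X**3 + 3*X**2*Z + 2*X*Y**2 - X*Y*Z + X*Z**2 - 2*Y**2*Z - Y*Z**2.


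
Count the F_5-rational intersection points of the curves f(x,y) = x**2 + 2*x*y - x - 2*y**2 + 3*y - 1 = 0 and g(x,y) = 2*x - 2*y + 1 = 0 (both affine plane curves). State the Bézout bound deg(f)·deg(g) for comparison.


Common zeros: {(0, 3), (4, 2)}; count = 2; Bézout bound = 2.

deg(f) = 2, deg(g) = 1, so Bézout bound = 2.
Scan x ∈ F_5. For each x, list the y ∈ F_5 with f(x, y) ≡ 0 and those with g(x, y) ≡ 0 (mod 5); the common zeros in that column are the intersection.
  x = 0: f ≡ 0 at y ∈ {1, 3}; g ≡ 0 at y ∈ {3}; common: {3}.
  x = 1: f ≡ 0 at y ∈ ∅; g ≡ 0 at y ∈ {4}; common: ∅.
  x = 2: f ≡ 0 at y ∈ ∅; g ≡ 0 at y ∈ {0}; common: ∅.
  x = 3: f ≡ 0 at y ∈ {0, 2}; g ≡ 0 at y ∈ {1}; common: ∅.
  x = 4: f ≡ 0 at y ∈ {1, 2}; g ≡ 0 at y ∈ {2}; common: {2}.
Collecting: common zeros = {(0, 3), (4, 2)}, so the count is 2.
Comparison with the Bézout bound: 2 ≤ 2 = deg(f)·deg(g), as expected for curves with no common component (the bound is attained).


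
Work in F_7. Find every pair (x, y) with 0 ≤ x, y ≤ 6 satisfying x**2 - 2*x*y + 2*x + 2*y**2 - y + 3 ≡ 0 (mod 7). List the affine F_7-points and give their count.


Affine F_7-points: {(2, 3)}; count = 1.

For each of the 49 pairs (x, y) ∈ F_7², evaluate f(x, y) mod 7. Record the zeros.
  x = 0: [0↦3, 1↦4, 2↦2, 3↦4, 4↦3, 5↦6, 6↦6]  zeros at y ∈ ∅
  x = 1: [0↦6, 1↦5, 2↦1, 3↦1, 4↦5, 5↦6, 6↦4]  zeros at y ∈ ∅
  x = 2: [0↦4, 1↦1, 2↦2, 3↦0, 4↦2, 5↦1, 6↦4]  zeros at y ∈ {3}
  x = 3: [0↦4, 1↦6, 2↦5, 3↦1, 4↦1, 5↦5, 6↦6]  zeros at y ∈ ∅
  x = 4: [0↦6, 1↦6, 2↦3, 3↦4, 4↦2, 5↦4, 6↦3]  zeros at y ∈ ∅
  x = 5: [0↦3, 1↦1, 2↦3, 3↦2, 4↦5, 5↦5, 6↦2]  zeros at y ∈ ∅
  x = 6: [0↦2, 1↦5, 2↦5, 3↦2, 4↦3, 5↦1, 6↦3]  zeros at y ∈ ∅
Collecting zeros: affine points = {(2, 3)}.
Total count |C(F_7)_aff| = 1.


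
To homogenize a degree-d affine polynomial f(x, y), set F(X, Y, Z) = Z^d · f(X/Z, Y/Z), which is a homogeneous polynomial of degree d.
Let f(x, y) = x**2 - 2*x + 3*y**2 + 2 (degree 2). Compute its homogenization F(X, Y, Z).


F(X, Y, Z) = X**2 - 2*X*Z + 3*Y**2 + 2*Z**2

deg(f) = 2.
Substitute x = X/Z, y = Y/Z into f, then multiply by Z^2.
  monomial 1·x^2·y^0 ↦ 1·X^2·Y^0·Z^0.
  monomial -2·x^1·y^0 ↦ -2·X^1·Y^0·Z^1.
  monomial 3·x^0·y^2 ↦ 3·X^0·Y^2·Z^0.
  monomial 2·x^0·y^0 ↦ 2·X^0·Y^0·Z^2.
Collecting: F(X, Y, Z) = X**2 - 2*X*Z + 3*Y**2 + 2*Z**2.


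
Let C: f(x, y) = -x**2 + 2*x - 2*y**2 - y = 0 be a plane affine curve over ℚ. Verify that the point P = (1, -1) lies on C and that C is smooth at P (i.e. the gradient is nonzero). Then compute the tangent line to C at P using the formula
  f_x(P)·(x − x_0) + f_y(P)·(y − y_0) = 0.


Tangent line at P: 3*y + 3 = 0.

Step 1: f(1, -1) = 0, so P lies on C.
Step 2: partial derivatives
  f_x(x, y) = 2 - 2*x, f_y(x, y) = -4*y - 1.
  f_x(P) = 0, f_y(P) = 3 (gradient nonzero, so P is smooth).
Step 3: tangent line at P: 0·(x − 1) + 3·(y − -1) = 0.
Expanding: 3*y + 3 = 0.


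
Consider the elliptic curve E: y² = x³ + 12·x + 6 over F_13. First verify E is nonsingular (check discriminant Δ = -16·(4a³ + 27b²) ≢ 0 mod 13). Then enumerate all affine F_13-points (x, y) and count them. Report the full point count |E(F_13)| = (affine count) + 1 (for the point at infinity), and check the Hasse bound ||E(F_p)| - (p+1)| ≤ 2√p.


Affine points = {(2, 5), (2, 8), (3, 2), (3, 11), (4, 1), (4, 12), (5, 3), (5, 10), (7, 2), (7, 11), (8, 4), (8, 9), (11, 0)}; affine count = 13; |E(F_13)| = 14.

Discriminant check: Δ ∝ 4a³ + 27b² = 4·12³ + 27·6² = 4·1728 + 27·36 ≡ 6 (mod 13). Nonzero ⇒ E is nonsingular.
For each x ∈ F_13, compute rhs = x³ + 12·x + 6 mod 13, then count y ∈ F_13 with y² ≡ rhs.
  x = 0: rhs = 6, matching y values: none (0 points).
  x = 1: rhs = 6, matching y values: none (0 points).
  x = 2: rhs = 12, matching y values: 5, 8 (2 points).
  x = 3: rhs = 4, matching y values: 2, 11 (2 points).
  x = 4: rhs = 1, matching y values: 1, 12 (2 points).
  x = 5: rhs = 9, matching y values: 3, 10 (2 points).
  x = 6: rhs = 8, matching y values: none (0 points).
  x = 7: rhs = 4, matching y values: 2, 11 (2 points).
  x = 8: rhs = 3, matching y values: 4, 9 (2 points).
  x = 9: rhs = 11, matching y values: none (0 points).
  x = 10: rhs = 8, matching y values: none (0 points).
  x = 11: rhs = 0, matching y values: 0 (1 points).
  x = 12: rhs = 6, matching y values: none (0 points).
Total affine count: 13.
Full point count |E(F_13)| = 13 + 1 = 14.
Hasse bound: |14 − (13+1)| = |0| = 0 ≤ 2√13 ≈ 7.2111 ✓.


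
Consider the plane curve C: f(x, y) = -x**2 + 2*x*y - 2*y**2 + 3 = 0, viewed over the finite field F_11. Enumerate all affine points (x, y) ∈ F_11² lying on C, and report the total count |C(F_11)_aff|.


Affine F_11-points: {(1, 4), (1, 8), (4, 7), (4, 8), (5, 0), (5, 5), (6, 0), (6, 6), (7, 3), (7, 4), (10, 3), (10, 7)}; count = 12.

For each of the 121 pairs (x, y) ∈ F_11², evaluate f(x, y) mod 11. Record the zeros.
  x = 0: [0↦3, 1↦1, 2↦6, 3↦7, 4↦4, 5↦8, 6↦8, 7↦4, 8↦7, 9↦6, 10↦1]  zeros at y ∈ ∅
  x = 1: [0↦2, 1↦2, 2↦9, 3↦1, 4↦0, 5↦6, 6↦8, 7↦6, 8↦0, 9↦1, 10↦9]  zeros at y ∈ {4, 8}
  x = 2: [0↦10, 1↦1, 2↦10, 3↦4, 4↦5, 5↦2, 6↦6, 7↦6, 8↦2, 9↦5, 10↦4]  zeros at y ∈ ∅
  x = 3: [0↦5, 1↦9, 2↦9, 3↦5, 4↦8, 5↦7, 6↦2, 7↦4, 8↦2, 9↦7, 10↦8]  zeros at y ∈ ∅
  x = 4: [0↦9, 1↦4, 2↦6, 3↦4, 4↦9, 5↦10, 6↦7, 7↦0, 8↦0, 9↦7, 10↦10]  zeros at y ∈ {7, 8}
  x = 5: [0↦0, 1↦8, 2↦1, 3↦1, 4↦8, 5↦0, 6↦10, 7↦5, 8↦7, 9↦5, 10↦10]  zeros at y ∈ {0, 5}
  x = 6: [0↦0, 1↦10, 2↦5, 3↦7, 4↦5, 5↦10, 6↦0, 7↦8, 8↦1, 9↦1, 10↦8]  zeros at y ∈ {0, 6}
  x = 7: [0↦9, 1↦10, 2↦7, 3↦0, 4↦0, 5↦7, 6↦10, 7↦9, 8↦4, 9↦6, 10↦4]  zeros at y ∈ {3, 4}
  x = 8: [0↦5, 1↦8, 2↦7, 3↦2, 4↦4, 5↦2, 6↦7, 7↦8, 8↦5, 9↦9, 10↦9]  zeros at y ∈ ∅
  x = 9: [0↦10, 1↦4, 2↦5, 3↦2, 4↦6, 5↦6, 6↦2, 7↦5, 8↦4, 9↦10, 10↦1]  zeros at y ∈ ∅
  x = 10: [0↦2, 1↦9, 2↦1, 3↦0, 4↦6, 5↦8, 6↦6, 7↦0, 8↦1, 9↦9, 10↦2]  zeros at y ∈ {3, 7}
Collecting zeros: affine points = {(1, 4), (1, 8), (4, 7), (4, 8), (5, 0), (5, 5), (6, 0), (6, 6), (7, 3), (7, 4), (10, 3), (10, 7)}.
Total count |C(F_11)_aff| = 12.


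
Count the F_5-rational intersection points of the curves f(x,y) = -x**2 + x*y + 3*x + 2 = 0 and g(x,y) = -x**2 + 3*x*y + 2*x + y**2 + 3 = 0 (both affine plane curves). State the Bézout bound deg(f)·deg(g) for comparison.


Common zeros: {(2, 3), (3, 1), (4, 3)}; count = 3; Bézout bound = 4.

deg(f) = 2, deg(g) = 2, so Bézout bound = 4.
Scan x ∈ F_5. For each x, list the y ∈ F_5 with f(x, y) ≡ 0 and those with g(x, y) ≡ 0 (mod 5); the common zeros in that column are the intersection.
  x = 0: f ≡ 0 at y ∈ ∅; g ≡ 0 at y ∈ ∅; common: ∅.
  x = 1: f ≡ 0 at y ∈ {1}; g ≡ 0 at y ∈ ∅; common: ∅.
  x = 2: f ≡ 0 at y ∈ {3}; g ≡ 0 at y ∈ {1, 3}; common: {3}.
  x = 3: f ≡ 0 at y ∈ {1}; g ≡ 0 at y ∈ {0, 1}; common: {1}.
  x = 4: f ≡ 0 at y ∈ {3}; g ≡ 0 at y ∈ {0, 3}; common: {3}.
Collecting: common zeros = {(2, 3), (3, 1), (4, 3)}, so the count is 3.
Comparison with the Bézout bound: 3 ≤ 4 = deg(f)·deg(g), as expected for curves with no common component (the affine F_5-count falls short of the bound because intersections may lie at infinity, over extension fields, or carry multiplicity).


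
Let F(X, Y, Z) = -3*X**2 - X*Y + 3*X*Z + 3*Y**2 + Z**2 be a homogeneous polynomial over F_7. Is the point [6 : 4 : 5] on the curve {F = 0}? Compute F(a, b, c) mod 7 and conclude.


F(6,4,5) ≡ 3 (mod 7); P is NOT on the curve.

Evaluate F(6, 4, 5) term-by-term (mod 7).
  -3*X**2 ↦ -3·36·1·1 = -108
  -X*Y ↦ -1·6·4·1 = -24
  3*X*Z ↦ 3·6·1·5 = 90
  3*Y**2 ↦ 3·1·16·1 = 48
  Z**2 ↦ 1·1·1·25 = 25
Sum: F(6, 4, 5) = (-108) + (-24) + (90) + (48) + (25) = 31.
Reducing mod 7: 31 ≡ 3 (mod 7).
Since F(a, b, c) ≡ 3 ≠ 0 (mod 7), P does NOT lie on the curve.


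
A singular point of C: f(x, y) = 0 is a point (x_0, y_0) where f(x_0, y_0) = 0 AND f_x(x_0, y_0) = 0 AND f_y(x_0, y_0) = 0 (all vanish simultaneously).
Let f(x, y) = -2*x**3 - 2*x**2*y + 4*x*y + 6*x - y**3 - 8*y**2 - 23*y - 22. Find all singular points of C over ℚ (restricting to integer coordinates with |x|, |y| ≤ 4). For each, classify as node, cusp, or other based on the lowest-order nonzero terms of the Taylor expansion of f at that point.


Singular points: {(1, -3)}; classification: cusp.

Compute partial derivatives:
  f_x = -6*x**2 - 4*x*y + 4*y + 6.
  f_y = -2*x**2 + 4*x - 3*y**2 - 16*y - 23.
Scan x_0 ∈ {−4, ..., 4}. For each x_0, f_y(x_0, y) is a polynomial in y; find its integer roots y ∈ {−4, ..., 4}, then test f_x and f at those candidates.
  x = -4: f_y(-4, y) = -3*y**2 - 16*y - 71; no integer root y with |y| ≤ 4.
  x = -3: f_y(-3, y) = -3*y**2 - 16*y - 53; no integer root y with |y| ≤ 4.
  x = -2: f_y(-2, y) = -3*y**2 - 16*y - 39; no integer root y with |y| ≤ 4.
  x = -1: f_y(-1, y) = -3*y**2 - 16*y - 29; no integer root y with |y| ≤ 4.
  x = 0: f_y(0, y) = -3*y**2 - 16*y - 23; no integer root y with |y| ≤ 4.
  x = 1: f_y(1, y) = -3*y**2 - 16*y - 21; vanishes at y ∈ {-3}. (1, -3): f_x = 0, f = 0 — SINGULAR.
  x = 2: f_y(2, y) = -3*y**2 - 16*y - 23; no integer root y with |y| ≤ 4.
  x = 3: f_y(3, y) = -3*y**2 - 16*y - 29; no integer root y with |y| ≤ 4.
  x = 4: f_y(4, y) = -3*y**2 - 16*y - 39; no integer root y with |y| ≤ 4.
Only singular point on the grid: (1, -3).
Classify: substitute x = 1 + u, y = -3 + v and expand: f = -2*u**3 - 2*u**2*v - v**3 + v**2.
No constant or linear terms (consistent with a singular point). Quadratic part: v**2. Cubic part: -2*u**3 - 2*u**2*v - v**3.
The quadratic part v**2 is a perfect square, so there is a single (double) tangent line v = 0, i.e. y = -3. Restricting the cubic part to that line (v = 0) leaves -2*u**3 ≠ 0, so f is not divisible by v and the branch is v² ≈ 2*u**3 to lowest order — this is a cusp.
Classification: cusp.


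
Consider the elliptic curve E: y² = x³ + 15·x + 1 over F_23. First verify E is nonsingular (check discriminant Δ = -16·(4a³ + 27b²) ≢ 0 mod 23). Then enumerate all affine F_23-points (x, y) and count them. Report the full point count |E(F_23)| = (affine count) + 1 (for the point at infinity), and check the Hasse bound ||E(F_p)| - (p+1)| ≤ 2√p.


Affine points = {(0, 1), (0, 22), (2, 4), (2, 19), (3, 2), (3, 21), (6, 10), (6, 13), (7, 9), (7, 14), (8, 9), (8, 14), (10, 1), (10, 22), (11, 5), (11, 18), (12, 0), (13, 1), (13, 22), (15, 6), (15, 17), (16, 6), (16, 17), (18, 10), (18, 13), (21, 3), (21, 20), (22, 10), (22, 13)}; affine count = 29; |E(F_23)| = 30.

Discriminant check: Δ ∝ 4a³ + 27b² = 4·15³ + 27·1² = 4·3375 + 27·1 ≡ 3 (mod 23). Nonzero ⇒ E is nonsingular.
For each x ∈ F_23, compute rhs = x³ + 15·x + 1 mod 23, then count y ∈ F_23 with y² ≡ rhs.
  x = 0: rhs = 1, matching y values: 1, 22 (2 points).
  x = 1: rhs = 17, matching y values: none (0 points).
  x = 2: rhs = 16, matching y values: 4, 19 (2 points).
  x = 3: rhs = 4, matching y values: 2, 21 (2 points).
  x = 4: rhs = 10, matching y values: none (0 points).
  x = 5: rhs = 17, matching y values: none (0 points).
  x = 6: rhs = 8, matching y values: 10, 13 (2 points).
  x = 7: rhs = 12, matching y values: 9, 14 (2 points).
  x = 8: rhs = 12, matching y values: 9, 14 (2 points).
  x = 9: rhs = 14, matching y values: none (0 points).
  x = 10: rhs = 1, matching y values: 1, 22 (2 points).
  x = 11: rhs = 2, matching y values: 5, 18 (2 points).
  x = 12: rhs = 0, matching y values: 0 (1 points).
  x = 13: rhs = 1, matching y values: 1, 22 (2 points).
  x = 14: rhs = 11, matching y values: none (0 points).
  x = 15: rhs = 13, matching y values: 6, 17 (2 points).
  x = 16: rhs = 13, matching y values: 6, 17 (2 points).
  x = 17: rhs = 17, matching y values: none (0 points).
  x = 18: rhs = 8, matching y values: 10, 13 (2 points).
  x = 19: rhs = 15, matching y values: none (0 points).
  x = 20: rhs = 21, matching y values: none (0 points).
  x = 21: rhs = 9, matching y values: 3, 20 (2 points).
  x = 22: rhs = 8, matching y values: 10, 13 (2 points).
Total affine count: 29.
Full point count |E(F_23)| = 29 + 1 = 30.
Hasse bound: |30 − (23+1)| = |6| = 6 ≤ 2√23 ≈ 9.5917 ✓.
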